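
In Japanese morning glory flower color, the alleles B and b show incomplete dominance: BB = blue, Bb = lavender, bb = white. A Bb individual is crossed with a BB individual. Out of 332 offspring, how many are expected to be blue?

Punnett square for Bb × BB:
Offspring genotypes: 2 BB, 2 Bb
Phenotype counts: 2 blue, 2 lavender
blue: 2 out of 4 → fraction 1/2
Expected count = 1/2 × 332 = 166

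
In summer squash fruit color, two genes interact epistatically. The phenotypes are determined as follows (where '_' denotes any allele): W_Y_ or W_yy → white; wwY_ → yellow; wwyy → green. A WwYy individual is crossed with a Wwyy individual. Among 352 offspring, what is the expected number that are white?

Cross: WwYy × Wwyy — consider each gene separately:
W gene: Ww × Ww → 1 WW, 2 Ww, 1 ww → 3 W_ : 1 ww (out of 4)
Y gene: Yy × yy → 2 Yy, 2 yy → 2 Y_ : 2 yy (out of 4)
Genotype classes (out of 4 × 4 = 16): W_Y_ = 3×2 = 6; W_yy = 3×2 = 6; wwY_ = 1×2 = 2; wwyy = 1×2 = 2
Apply the phenotype rules: W_Y_ (6) + W_yy (6) → white; wwY_ (2) → yellow; wwyy (2) → green
Phenotype counts (out of 16): 12 white, 2 yellow, 2 green
white: 12 out of 16 → fraction 3/4
Expected count = 3/4 × 352 = 264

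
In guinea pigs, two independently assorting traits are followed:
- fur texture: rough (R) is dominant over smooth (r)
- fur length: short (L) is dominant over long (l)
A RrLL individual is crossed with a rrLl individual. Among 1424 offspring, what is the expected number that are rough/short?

Dihybrid cross RrLL × rrLl — consider each gene separately:
fur texture: Rr × rr → 2 Rr, 2 rr → 2 R_ : 2 rr (out of 4)
fur length: LL × Ll → 2 LL, 2 Ll → 4 L_ (out of 4)
Combine (counts out of 4 × 4 = 16): rough/short (R_L_) = 2×4 = 8; smooth/short (rrL_) = 2×4 = 8
Phenotype counts (out of 16): 8 rough/short, 8 smooth/short
rough/short: 8 out of 16 → fraction 1/2
Expected count = 1/2 × 1424 = 712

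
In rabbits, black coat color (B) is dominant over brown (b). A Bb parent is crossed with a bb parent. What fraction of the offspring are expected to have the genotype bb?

Punnett square for Bb × bb:
Offspring genotypes: 2 Bb, 2 bb
Total offspring: 4
Count with target: 2
Probability: 2/4 = 1/2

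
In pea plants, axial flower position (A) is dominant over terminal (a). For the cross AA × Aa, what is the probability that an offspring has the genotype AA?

Punnett square for AA × Aa:
Offspring genotypes: 2 AA, 2 Aa
Total offspring: 4
Count with target: 2
Probability: 2/4 = 1/2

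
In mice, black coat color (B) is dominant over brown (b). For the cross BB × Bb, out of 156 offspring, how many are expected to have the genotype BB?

Punnett square for BB × Bb:
Offspring genotypes: 2 BB, 2 Bb
Total offspring: 4
Count with target: 2
Probability: 2/4 = 1/2
Expected count = 1/2 × 156 = 78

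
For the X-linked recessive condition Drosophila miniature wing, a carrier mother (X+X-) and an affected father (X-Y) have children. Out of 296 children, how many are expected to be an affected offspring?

Cross: X+X- × X-Y
Offspring: 1 X+X-, 1 X+Y, 1 X-X-, 1 X-Y
Probability of an affected offspring: 2/4 = 1/2
Expected count = 1/2 × 296 = 148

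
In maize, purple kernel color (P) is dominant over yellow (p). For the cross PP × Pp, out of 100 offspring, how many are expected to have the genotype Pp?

Punnett square for PP × Pp:
Offspring genotypes: 2 PP, 2 Pp
Total offspring: 4
Count with target: 2
Probability: 2/4 = 1/2
Expected count = 1/2 × 100 = 50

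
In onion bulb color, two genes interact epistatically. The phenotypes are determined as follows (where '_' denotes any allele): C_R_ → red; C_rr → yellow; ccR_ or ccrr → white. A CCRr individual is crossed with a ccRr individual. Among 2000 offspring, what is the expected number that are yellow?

Cross: CCRr × ccRr — consider each gene separately:
C gene: CC × cc → 4 Cc → 4 C_ (out of 4)
R gene: Rr × Rr → 1 RR, 2 Rr, 1 rr → 3 R_ : 1 rr (out of 4)
Genotype classes (out of 4 × 4 = 16): C_R_ = 4×3 = 12; C_rr = 4×1 = 4
Apply the phenotype rules: C_R_ (12) → red; C_rr (4) → yellow
Phenotype counts (out of 16): 12 red, 4 yellow
yellow: 4 out of 16 → fraction 1/4
Expected count = 1/4 × 2000 = 500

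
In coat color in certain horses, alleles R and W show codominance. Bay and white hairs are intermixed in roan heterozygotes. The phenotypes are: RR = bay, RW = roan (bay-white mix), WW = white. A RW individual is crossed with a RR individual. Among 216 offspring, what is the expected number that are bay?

Punnett square for RW × RR:
Offspring genotypes: 2 RR, 2 RW
Phenotype counts: 2 bay, 2 roan (bay-white mix)
bay: 2 out of 4 → fraction 1/2
Expected count = 1/2 × 216 = 108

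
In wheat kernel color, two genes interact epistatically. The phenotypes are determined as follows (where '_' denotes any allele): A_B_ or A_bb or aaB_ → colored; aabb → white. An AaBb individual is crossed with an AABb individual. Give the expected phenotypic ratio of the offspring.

Cross: AaBb × AABb — consider each gene separately:
A gene: Aa × AA → 2 AA, 2 Aa → 4 A_ (out of 4)
B gene: Bb × Bb → 1 BB, 2 Bb, 1 bb → 3 B_ : 1 bb (out of 4)
Genotype classes (out of 4 × 4 = 16): A_B_ = 4×3 = 12; A_bb = 4×1 = 4
Apply the phenotype rules: A_B_ (12) + A_bb (4) → colored
Phenotype counts (out of 16): 16 colored
Ratio: all colored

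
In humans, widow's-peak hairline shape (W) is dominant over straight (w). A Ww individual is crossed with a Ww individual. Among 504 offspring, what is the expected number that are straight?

Punnett square for Ww × Ww:
Offspring genotypes: 1 WW, 2 Ww, 1 ww
widow's-peak: 3, straight: 1
straight: 1 out of 4 → fraction 1/4
Expected count = 1/4 × 504 = 126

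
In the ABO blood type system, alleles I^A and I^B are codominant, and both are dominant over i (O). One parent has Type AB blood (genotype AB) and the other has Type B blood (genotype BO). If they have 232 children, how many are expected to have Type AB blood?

Cross: AB × BO
Possible offspring genotypes: 1 AB, 1 AO, 1 BB, 1 BO
Blood type counts: 1 Type AB, 1 Type A, 2 Type B
Probability of Type AB: 1/4
Expected count = 1/4 × 232 = 58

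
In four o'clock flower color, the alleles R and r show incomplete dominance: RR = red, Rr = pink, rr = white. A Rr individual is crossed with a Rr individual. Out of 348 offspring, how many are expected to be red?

Punnett square for Rr × Rr:
Offspring genotypes: 1 RR, 2 Rr, 1 rr
Phenotype counts: 1 red, 2 pink, 1 white
red: 1 out of 4 → fraction 1/4
Expected count = 1/4 × 348 = 87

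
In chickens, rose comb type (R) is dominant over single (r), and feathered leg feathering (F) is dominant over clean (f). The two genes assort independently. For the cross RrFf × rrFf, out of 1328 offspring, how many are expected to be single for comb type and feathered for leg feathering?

Dihybrid cross RrFf × rrFf — consider each gene separately:
comb type: Rr × rr → 2 Rr, 2 rr → 2 R_ : 2 rr (out of 4)
leg feathering: Ff × Ff → 1 FF, 2 Ff, 1 ff → 3 F_ : 1 ff (out of 4)
Looking for: single (rr) and feathered (F_)
P(single) = 2/4, P(feathered) = 3/4
P(both) = 2/4 × 3/4 = 6/16 = 3/8
Expected count = 3/8 × 1328 = 498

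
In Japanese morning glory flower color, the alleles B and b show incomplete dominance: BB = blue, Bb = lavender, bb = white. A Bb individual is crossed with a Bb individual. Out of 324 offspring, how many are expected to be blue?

Punnett square for Bb × Bb:
Offspring genotypes: 1 BB, 2 Bb, 1 bb
Phenotype counts: 1 blue, 2 lavender, 1 white
blue: 1 out of 4 → fraction 1/4
Expected count = 1/4 × 324 = 81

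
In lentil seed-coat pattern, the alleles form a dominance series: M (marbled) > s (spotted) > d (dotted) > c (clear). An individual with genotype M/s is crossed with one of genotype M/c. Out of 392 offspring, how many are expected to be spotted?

Cross: M/s × M/c
Allele dominance: M > s > d > c
Offspring genotypes: 1 M/M, 1 M/c, 1 M/s, 1 s/c
Phenotype counts: 3 marbled, 1 spotted
spotted: 1 out of 4 → fraction 1/4
Expected count = 1/4 × 392 = 98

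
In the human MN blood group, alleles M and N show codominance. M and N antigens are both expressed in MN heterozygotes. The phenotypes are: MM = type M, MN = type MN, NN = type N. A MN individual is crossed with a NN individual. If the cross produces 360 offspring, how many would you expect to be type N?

Punnett square for MN × NN:
Offspring genotypes: 2 MN, 2 NN
Phenotype counts: 2 type MN, 2 type N
type N: 2 out of 4 → fraction 1/2
Expected count = 1/2 × 360 = 180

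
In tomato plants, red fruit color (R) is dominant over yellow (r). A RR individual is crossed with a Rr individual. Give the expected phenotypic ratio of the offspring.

Punnett square for RR × Rr:
Offspring genotypes: 2 RR, 2 Rr
red: 4, yellow: 0
Ratio: all red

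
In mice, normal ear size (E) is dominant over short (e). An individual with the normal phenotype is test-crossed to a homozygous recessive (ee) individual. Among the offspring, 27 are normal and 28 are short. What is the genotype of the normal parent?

Test cross: ? × ee
Offspring: 27 normal, 28 short — approximately 1:1.
A 1:1 ratio in a test cross indicates the unknown parent is heterozygous (Ee).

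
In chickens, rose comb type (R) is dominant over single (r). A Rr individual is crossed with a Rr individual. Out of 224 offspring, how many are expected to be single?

Punnett square for Rr × Rr:
Offspring genotypes: 1 RR, 2 Rr, 1 rr
rose: 3, single: 1
single: 1 out of 4 → fraction 1/4
Expected count = 1/4 × 224 = 56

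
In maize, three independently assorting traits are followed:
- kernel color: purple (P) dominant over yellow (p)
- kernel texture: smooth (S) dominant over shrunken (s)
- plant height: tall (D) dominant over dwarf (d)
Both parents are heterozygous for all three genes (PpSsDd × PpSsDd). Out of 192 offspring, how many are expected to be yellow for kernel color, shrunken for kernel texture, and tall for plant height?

Trihybrid cross: PpSsDd × PpSsDd
Each trait segregates independently with a 3:1 phenotypic ratio, so each gene contributes 3/4 (dominant) or 1/4 (recessive).
Target: yellow (kernel color), shrunken (kernel texture), tall (plant height)
Probability = product of independent per-trait probabilities
= 1/4 × 1/4 × 3/4 = 3/64
Expected count = 3/64 × 192 = 9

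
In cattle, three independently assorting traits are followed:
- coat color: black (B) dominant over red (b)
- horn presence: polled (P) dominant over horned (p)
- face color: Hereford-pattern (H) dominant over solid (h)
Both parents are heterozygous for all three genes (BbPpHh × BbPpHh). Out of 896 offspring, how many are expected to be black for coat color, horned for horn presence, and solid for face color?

Trihybrid cross: BbPpHh × BbPpHh
Each trait segregates independently with a 3:1 phenotypic ratio, so each gene contributes 3/4 (dominant) or 1/4 (recessive).
Target: black (coat color), horned (horn presence), solid (face color)
Probability = product of independent per-trait probabilities
= 3/4 × 1/4 × 1/4 = 3/64
Expected count = 3/64 × 896 = 42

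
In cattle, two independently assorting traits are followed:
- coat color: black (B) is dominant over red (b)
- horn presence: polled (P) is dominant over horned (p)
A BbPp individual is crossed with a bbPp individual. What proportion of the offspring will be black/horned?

Dihybrid cross BbPp × bbPp — consider each gene separately:
coat color: Bb × bb → 2 Bb, 2 bb → 2 B_ : 2 bb (out of 4)
horn presence: Pp × Pp → 1 PP, 2 Pp, 1 pp → 3 P_ : 1 pp (out of 4)
Combine (counts out of 4 × 4 = 16): black/polled (B_P_) = 2×3 = 6; black/horned (B_pp) = 2×1 = 2; red/polled (bbP_) = 2×3 = 6; red/horned (bbpp) = 2×1 = 2
Phenotype counts (out of 16): 6 black/polled, 2 black/horned, 6 red/polled, 2 red/horned
black/horned: 2 out of 16
Probability: 2/16 = 1/8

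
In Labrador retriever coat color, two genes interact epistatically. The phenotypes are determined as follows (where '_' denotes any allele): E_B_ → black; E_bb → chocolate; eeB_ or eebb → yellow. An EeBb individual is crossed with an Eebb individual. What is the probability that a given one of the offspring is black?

Cross: EeBb × Eebb — consider each gene separately:
E gene: Ee × Ee → 1 EE, 2 Ee, 1 ee → 3 E_ : 1 ee (out of 4)
B gene: Bb × bb → 2 Bb, 2 bb → 2 B_ : 2 bb (out of 4)
Genotype classes (out of 4 × 4 = 16): E_B_ = 3×2 = 6; E_bb = 3×2 = 6; eeB_ = 1×2 = 2; eebb = 1×2 = 2
Apply the phenotype rules: E_B_ (6) → black; E_bb (6) → chocolate; eeB_ (2) + eebb (2) → yellow
Phenotype counts (out of 16): 6 black, 6 chocolate, 4 yellow
black: 6 out of 16
Probability: 6/16 = 3/8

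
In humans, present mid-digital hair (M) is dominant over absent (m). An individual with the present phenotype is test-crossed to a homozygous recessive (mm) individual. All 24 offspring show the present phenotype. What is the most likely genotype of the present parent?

Test cross: ? × mm
All offspring are present.
If the unknown parent were heterozygous (Mm), about half of 24 offspring would be absent; none are. The unknown parent is most likely homozygous dominant (MM).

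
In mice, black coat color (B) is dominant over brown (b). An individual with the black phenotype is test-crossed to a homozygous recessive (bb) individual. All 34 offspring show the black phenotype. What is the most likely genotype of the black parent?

Test cross: ? × bb
All offspring are black.
If the unknown parent were heterozygous (Bb), about half of 34 offspring would be brown; none are. The unknown parent is most likely homozygous dominant (BB).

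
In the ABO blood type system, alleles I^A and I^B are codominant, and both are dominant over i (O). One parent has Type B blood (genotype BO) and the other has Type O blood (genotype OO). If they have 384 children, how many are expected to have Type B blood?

Cross: BO × OO
Possible offspring genotypes: 2 BO, 2 OO
Blood type counts: 2 Type B, 2 Type O
Probability of Type B: 2/4 = 1/2
Expected count = 1/2 × 384 = 192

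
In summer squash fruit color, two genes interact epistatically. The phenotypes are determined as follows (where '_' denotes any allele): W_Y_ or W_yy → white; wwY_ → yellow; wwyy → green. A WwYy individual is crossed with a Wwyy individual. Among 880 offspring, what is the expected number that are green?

Cross: WwYy × Wwyy — consider each gene separately:
W gene: Ww × Ww → 1 WW, 2 Ww, 1 ww → 3 W_ : 1 ww (out of 4)
Y gene: Yy × yy → 2 Yy, 2 yy → 2 Y_ : 2 yy (out of 4)
Genotype classes (out of 4 × 4 = 16): W_Y_ = 3×2 = 6; W_yy = 3×2 = 6; wwY_ = 1×2 = 2; wwyy = 1×2 = 2
Apply the phenotype rules: W_Y_ (6) + W_yy (6) → white; wwY_ (2) → yellow; wwyy (2) → green
Phenotype counts (out of 16): 12 white, 2 yellow, 2 green
green: 2 out of 16 → fraction 1/8
Expected count = 1/8 × 880 = 110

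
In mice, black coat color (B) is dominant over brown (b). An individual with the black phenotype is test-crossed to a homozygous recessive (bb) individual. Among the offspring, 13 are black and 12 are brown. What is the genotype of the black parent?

Test cross: ? × bb
Offspring: 13 black, 12 brown — approximately 1:1.
A 1:1 ratio in a test cross indicates the unknown parent is heterozygous (Bb).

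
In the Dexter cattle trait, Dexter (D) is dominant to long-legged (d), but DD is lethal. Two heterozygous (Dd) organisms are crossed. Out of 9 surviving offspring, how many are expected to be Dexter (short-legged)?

Cross: Dd × Dd
Punnett square offspring (before lethality): 1 DD, 2 Dd, 1 dd
The DD genotype is lethal (embryos die); surviving offspring: 2 Dd, 1 dd
Dexter (short-legged): 2 out of 3 → fraction 2/3
Expected count = 2/3 × 9 = 6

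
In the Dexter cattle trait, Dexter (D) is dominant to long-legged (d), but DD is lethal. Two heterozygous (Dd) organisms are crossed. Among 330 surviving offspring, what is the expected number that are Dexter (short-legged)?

Cross: Dd × Dd
Punnett square offspring (before lethality): 1 DD, 2 Dd, 1 dd
The DD genotype is lethal (embryos die); surviving offspring: 2 Dd, 1 dd
Dexter (short-legged): 2 out of 3 → fraction 2/3
Expected count = 2/3 × 330 = 220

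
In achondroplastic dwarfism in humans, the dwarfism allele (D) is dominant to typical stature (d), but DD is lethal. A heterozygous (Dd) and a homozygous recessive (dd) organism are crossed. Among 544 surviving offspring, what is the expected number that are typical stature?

Cross: Dd × dd
Punnett square offspring (before lethality): 2 Dd, 2 dd
No DD offspring are produced in this cross.
typical stature: 2 out of 4 → fraction 1/2
Expected count = 1/2 × 544 = 272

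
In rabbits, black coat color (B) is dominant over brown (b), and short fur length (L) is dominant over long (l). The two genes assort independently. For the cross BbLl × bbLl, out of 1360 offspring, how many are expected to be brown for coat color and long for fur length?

Dihybrid cross BbLl × bbLl — consider each gene separately:
coat color: Bb × bb → 2 Bb, 2 bb → 2 B_ : 2 bb (out of 4)
fur length: Ll × Ll → 1 LL, 2 Ll, 1 ll → 3 L_ : 1 ll (out of 4)
Looking for: brown (bb) and long (ll)
P(brown) = 2/4, P(long) = 1/4
P(both) = 2/4 × 1/4 = 2/16 = 1/8
Expected count = 1/8 × 1360 = 170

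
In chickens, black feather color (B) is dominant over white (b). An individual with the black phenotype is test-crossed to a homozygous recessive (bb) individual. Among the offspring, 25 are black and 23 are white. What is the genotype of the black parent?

Test cross: ? × bb
Offspring: 25 black, 23 white — approximately 1:1.
A 1:1 ratio in a test cross indicates the unknown parent is heterozygous (Bb).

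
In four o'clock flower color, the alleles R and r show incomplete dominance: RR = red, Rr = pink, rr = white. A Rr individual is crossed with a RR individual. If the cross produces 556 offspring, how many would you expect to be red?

Punnett square for Rr × RR:
Offspring genotypes: 2 RR, 2 Rr
Phenotype counts: 2 red, 2 pink
red: 2 out of 4 → fraction 1/2
Expected count = 1/2 × 556 = 278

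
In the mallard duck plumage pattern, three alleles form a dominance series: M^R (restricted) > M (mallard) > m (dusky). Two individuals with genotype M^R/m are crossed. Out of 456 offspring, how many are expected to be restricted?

Cross: M^R/m × M^R/m
Allele dominance: M^R > M > m
Offspring genotypes: 1 M^R/M^R, 2 M^R/m, 1 m/m
Phenotype counts: 3 restricted, 1 dusky
restricted: 3 out of 4 → fraction 3/4
Expected count = 3/4 × 456 = 342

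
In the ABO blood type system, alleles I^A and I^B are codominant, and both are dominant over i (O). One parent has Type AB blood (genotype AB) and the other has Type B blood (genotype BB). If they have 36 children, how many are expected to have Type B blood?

Cross: AB × BB
Possible offspring genotypes: 2 AB, 2 BB
Blood type counts: 2 Type AB, 2 Type B
Probability of Type B: 2/4 = 1/2
Expected count = 1/2 × 36 = 18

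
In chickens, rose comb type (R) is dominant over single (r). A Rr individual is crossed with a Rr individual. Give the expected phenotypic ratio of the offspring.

Punnett square for Rr × Rr:
Offspring genotypes: 1 RR, 2 Rr, 1 rr
rose: 3, single: 1
Ratio: 3:1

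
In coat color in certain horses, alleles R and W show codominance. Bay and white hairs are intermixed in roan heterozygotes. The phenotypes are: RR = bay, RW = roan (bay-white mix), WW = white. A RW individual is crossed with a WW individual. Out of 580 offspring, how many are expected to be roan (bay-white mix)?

Punnett square for RW × WW:
Offspring genotypes: 2 RW, 2 WW
Phenotype counts: 2 roan (bay-white mix), 2 white
roan (bay-white mix): 2 out of 4 → fraction 1/2
Expected count = 1/2 × 580 = 290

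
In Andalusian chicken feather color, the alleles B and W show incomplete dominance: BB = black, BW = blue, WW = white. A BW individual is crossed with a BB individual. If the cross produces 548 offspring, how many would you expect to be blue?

Punnett square for BW × BB:
Offspring genotypes: 2 BB, 2 BW
Phenotype counts: 2 black, 2 blue
blue: 2 out of 4 → fraction 1/2
Expected count = 1/2 × 548 = 274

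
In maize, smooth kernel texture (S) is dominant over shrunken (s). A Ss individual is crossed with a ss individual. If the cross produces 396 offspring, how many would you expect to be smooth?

Punnett square for Ss × ss:
Offspring genotypes: 2 Ss, 2 ss
smooth: 2, shrunken: 2
smooth: 2 out of 4 → fraction 1/2
Expected count = 1/2 × 396 = 198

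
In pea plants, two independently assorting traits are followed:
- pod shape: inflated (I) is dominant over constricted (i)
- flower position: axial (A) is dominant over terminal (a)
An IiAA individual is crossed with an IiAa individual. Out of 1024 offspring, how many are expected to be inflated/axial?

Dihybrid cross IiAA × IiAa — consider each gene separately:
pod shape: Ii × Ii → 1 II, 2 Ii, 1 ii → 3 I_ : 1 ii (out of 4)
flower position: AA × Aa → 2 AA, 2 Aa → 4 A_ (out of 4)
Combine (counts out of 4 × 4 = 16): inflated/axial (I_A_) = 3×4 = 12; constricted/axial (iiA_) = 1×4 = 4
Phenotype counts (out of 16): 12 inflated/axial, 4 constricted/axial
inflated/axial: 12 out of 16 → fraction 3/4
Expected count = 3/4 × 1024 = 768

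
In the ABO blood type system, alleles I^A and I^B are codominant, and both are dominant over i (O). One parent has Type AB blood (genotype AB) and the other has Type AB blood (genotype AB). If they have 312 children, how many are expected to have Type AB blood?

Cross: AB × AB
Possible offspring genotypes: 1 AA, 2 AB, 1 BB
Blood type counts: 1 Type A, 2 Type AB, 1 Type B
Probability of Type AB: 2/4 = 1/2
Expected count = 1/2 × 312 = 156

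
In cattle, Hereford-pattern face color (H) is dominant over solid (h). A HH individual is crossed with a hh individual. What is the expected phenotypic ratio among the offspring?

Punnett square for HH × hh:
Offspring genotypes: 4 Hh
Hereford-pattern: 4, solid: 0
Ratio: all Hereford-pattern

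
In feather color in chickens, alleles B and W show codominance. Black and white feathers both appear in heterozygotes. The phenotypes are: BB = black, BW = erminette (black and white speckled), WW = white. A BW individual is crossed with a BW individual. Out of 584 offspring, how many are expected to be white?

Punnett square for BW × BW:
Offspring genotypes: 1 BB, 2 BW, 1 WW
Phenotype counts: 1 black, 2 erminette (black and white speckled), 1 white
white: 1 out of 4 → fraction 1/4
Expected count = 1/4 × 584 = 146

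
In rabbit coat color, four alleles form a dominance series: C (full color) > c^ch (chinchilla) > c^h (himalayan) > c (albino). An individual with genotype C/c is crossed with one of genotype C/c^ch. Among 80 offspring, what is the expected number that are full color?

Cross: C/c × C/c^ch
Allele dominance: C > c^ch > c^h > c
Offspring genotypes: 1 C/C, 1 C/c^ch, 1 C/c, 1 c^ch/c
Phenotype counts: 3 full color, 1 chinchilla
full color: 3 out of 4 → fraction 3/4
Expected count = 3/4 × 80 = 60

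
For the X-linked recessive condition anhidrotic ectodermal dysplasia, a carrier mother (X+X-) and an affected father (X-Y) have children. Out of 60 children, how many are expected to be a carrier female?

Cross: X+X- × X-Y
Offspring: 1 X+X-, 1 X+Y, 1 X-X-, 1 X-Y
Probability of a carrier female: 1/4
Expected count = 1/4 × 60 = 15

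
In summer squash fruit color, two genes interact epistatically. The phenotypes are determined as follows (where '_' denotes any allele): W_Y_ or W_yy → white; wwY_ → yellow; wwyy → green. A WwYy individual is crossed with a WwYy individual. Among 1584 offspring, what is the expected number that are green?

Cross: WwYy × WwYy — consider each gene separately:
W gene: Ww × Ww → 1 WW, 2 Ww, 1 ww → 3 W_ : 1 ww (out of 4)
Y gene: Yy × Yy → 1 YY, 2 Yy, 1 yy → 3 Y_ : 1 yy (out of 4)
Genotype classes (out of 4 × 4 = 16): W_Y_ = 3×3 = 9; W_yy = 3×1 = 3; wwY_ = 1×3 = 3; wwyy = 1×1 = 1
Apply the phenotype rules: W_Y_ (9) + W_yy (3) → white; wwY_ (3) → yellow; wwyy (1) → green
Phenotype counts (out of 16): 12 white, 3 yellow, 1 green
green: 1 out of 16 → fraction 1/16
Expected count = 1/16 × 1584 = 99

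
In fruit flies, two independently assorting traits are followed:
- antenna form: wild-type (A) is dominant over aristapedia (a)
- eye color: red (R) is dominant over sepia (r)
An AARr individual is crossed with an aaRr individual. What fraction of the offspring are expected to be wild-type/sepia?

Dihybrid cross AARr × aaRr — consider each gene separately:
antenna form: AA × aa → 4 Aa → 4 A_ (out of 4)
eye color: Rr × Rr → 1 RR, 2 Rr, 1 rr → 3 R_ : 1 rr (out of 4)
Combine (counts out of 4 × 4 = 16): wild-type/red (A_R_) = 4×3 = 12; wild-type/sepia (A_rr) = 4×1 = 4
Phenotype counts (out of 16): 12 wild-type/red, 4 wild-type/sepia
wild-type/sepia: 4 out of 16
Probability: 4/16 = 1/4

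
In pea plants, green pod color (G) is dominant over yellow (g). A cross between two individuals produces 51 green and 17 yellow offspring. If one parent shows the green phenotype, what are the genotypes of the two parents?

Observed offspring: 51 green, 17 yellow
The observed ratio simplifies to 3:1. Yellow (gg) offspring appear, so each parent must contribute one g allele. The parent stated to show green carries G, so it is Gg. The other parent is then either Gg or gg: Gg × gg would give a 1:1 split, whereas Gg × Gg gives 3:1 — matching the data. So both parents are heterozygous (Gg × Gg).
Parent genotypes: Gg × Gg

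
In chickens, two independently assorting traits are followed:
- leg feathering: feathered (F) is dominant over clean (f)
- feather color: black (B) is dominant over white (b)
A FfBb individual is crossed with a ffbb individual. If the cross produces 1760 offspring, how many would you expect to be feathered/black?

Dihybrid cross FfBb × ffbb — consider each gene separately:
leg feathering: Ff × ff → 2 Ff, 2 ff → 2 F_ : 2 ff (out of 4)
feather color: Bb × bb → 2 Bb, 2 bb → 2 B_ : 2 bb (out of 4)
Combine (counts out of 4 × 4 = 16): feathered/black (F_B_) = 2×2 = 4; feathered/white (F_bb) = 2×2 = 4; clean/black (ffB_) = 2×2 = 4; clean/white (ffbb) = 2×2 = 4
Phenotype counts (out of 16): 4 feathered/black, 4 feathered/white, 4 clean/black, 4 clean/white
feathered/black: 4 out of 16 → fraction 1/4
Expected count = 1/4 × 1760 = 440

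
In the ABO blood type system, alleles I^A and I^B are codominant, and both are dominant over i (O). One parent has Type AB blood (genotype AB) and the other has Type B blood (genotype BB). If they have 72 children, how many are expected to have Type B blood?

Cross: AB × BB
Possible offspring genotypes: 2 AB, 2 BB
Blood type counts: 2 Type AB, 2 Type B
Probability of Type B: 2/4 = 1/2
Expected count = 1/2 × 72 = 36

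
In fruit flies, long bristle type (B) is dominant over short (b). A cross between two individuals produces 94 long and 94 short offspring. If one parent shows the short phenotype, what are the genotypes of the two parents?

Observed offspring: 94 long, 94 short
The observed ratio simplifies to 1:1. One parent shows short, so its genotype must be bb. A 1:1 offspring split requires the other parent to be heterozygous (Bb).
Parent genotypes: bb × Bb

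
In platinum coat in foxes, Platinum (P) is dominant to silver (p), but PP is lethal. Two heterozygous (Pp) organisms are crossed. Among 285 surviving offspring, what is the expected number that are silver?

Cross: Pp × Pp
Punnett square offspring (before lethality): 1 PP, 2 Pp, 1 pp
The PP genotype is lethal (embryos die); surviving offspring: 2 Pp, 1 pp
silver: 1 out of 3 → fraction 1/3
Expected count = 1/3 × 285 = 95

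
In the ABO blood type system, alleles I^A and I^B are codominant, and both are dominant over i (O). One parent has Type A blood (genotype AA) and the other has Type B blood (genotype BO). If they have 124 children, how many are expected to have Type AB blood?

Cross: AA × BO
Possible offspring genotypes: 2 AB, 2 AO
Blood type counts: 2 Type AB, 2 Type A
Probability of Type AB: 2/4 = 1/2
Expected count = 1/2 × 124 = 62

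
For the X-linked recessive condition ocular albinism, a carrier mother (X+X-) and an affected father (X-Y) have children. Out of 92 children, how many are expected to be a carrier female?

Cross: X+X- × X-Y
Offspring: 1 X+X-, 1 X+Y, 1 X-X-, 1 X-Y
Probability of a carrier female: 1/4
Expected count = 1/4 × 92 = 23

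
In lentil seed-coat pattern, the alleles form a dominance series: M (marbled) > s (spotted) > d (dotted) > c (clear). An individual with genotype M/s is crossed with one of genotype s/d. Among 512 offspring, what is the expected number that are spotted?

Cross: M/s × s/d
Allele dominance: M > s > d > c
Offspring genotypes: 1 M/s, 1 M/d, 1 s/s, 1 s/d
Phenotype counts: 2 marbled, 2 spotted
spotted: 2 out of 4 → fraction 1/2
Expected count = 1/2 × 512 = 256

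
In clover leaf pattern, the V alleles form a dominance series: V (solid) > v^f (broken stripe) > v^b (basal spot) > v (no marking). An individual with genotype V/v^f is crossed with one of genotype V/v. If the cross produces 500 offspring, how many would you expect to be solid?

Cross: V/v^f × V/v
Allele dominance: V > v^f > v^b > v
Offspring genotypes: 1 V/V, 1 V/v, 1 V/v^f, 1 v^f/v
Phenotype counts: 3 solid, 1 broken stripe
solid: 3 out of 4 → fraction 3/4
Expected count = 3/4 × 500 = 375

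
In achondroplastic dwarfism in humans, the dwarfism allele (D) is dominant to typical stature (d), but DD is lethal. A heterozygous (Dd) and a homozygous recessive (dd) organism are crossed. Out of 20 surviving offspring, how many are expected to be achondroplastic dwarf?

Cross: Dd × dd
Punnett square offspring (before lethality): 2 Dd, 2 dd
No DD offspring are produced in this cross.
achondroplastic dwarf: 2 out of 4 → fraction 1/2
Expected count = 1/2 × 20 = 10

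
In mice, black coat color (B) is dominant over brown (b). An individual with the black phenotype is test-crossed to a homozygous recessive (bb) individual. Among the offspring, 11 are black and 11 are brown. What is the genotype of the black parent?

Test cross: ? × bb
Offspring: 11 black, 11 brown — approximately 1:1.
A 1:1 ratio in a test cross indicates the unknown parent is heterozygous (Bb).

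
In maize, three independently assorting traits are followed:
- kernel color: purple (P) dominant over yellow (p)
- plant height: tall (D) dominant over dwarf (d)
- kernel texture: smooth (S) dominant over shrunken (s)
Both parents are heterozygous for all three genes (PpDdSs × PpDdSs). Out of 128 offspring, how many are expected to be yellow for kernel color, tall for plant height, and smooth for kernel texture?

Trihybrid cross: PpDdSs × PpDdSs
Each trait segregates independently with a 3:1 phenotypic ratio, so each gene contributes 3/4 (dominant) or 1/4 (recessive).
Target: yellow (kernel color), tall (plant height), smooth (kernel texture)
Probability = product of independent per-trait probabilities
= 1/4 × 3/4 × 3/4 = 9/64
Expected count = 9/64 × 128 = 18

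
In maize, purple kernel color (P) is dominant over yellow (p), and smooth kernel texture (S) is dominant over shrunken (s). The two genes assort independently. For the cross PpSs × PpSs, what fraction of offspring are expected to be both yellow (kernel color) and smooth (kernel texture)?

Dihybrid cross PpSs × PpSs — consider each gene separately:
kernel color: Pp × Pp → 1 PP, 2 Pp, 1 pp → 3 P_ : 1 pp (out of 4)
kernel texture: Ss × Ss → 1 SS, 2 Ss, 1 ss → 3 S_ : 1 ss (out of 4)
Looking for: yellow (pp) and smooth (S_)
P(yellow) = 1/4, P(smooth) = 3/4
P(both) = 1/4 × 3/4 = 3/16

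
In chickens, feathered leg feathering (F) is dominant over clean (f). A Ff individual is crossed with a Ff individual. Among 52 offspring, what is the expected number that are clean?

Punnett square for Ff × Ff:
Offspring genotypes: 1 FF, 2 Ff, 1 ff
feathered: 3, clean: 1
clean: 1 out of 4 → fraction 1/4
Expected count = 1/4 × 52 = 13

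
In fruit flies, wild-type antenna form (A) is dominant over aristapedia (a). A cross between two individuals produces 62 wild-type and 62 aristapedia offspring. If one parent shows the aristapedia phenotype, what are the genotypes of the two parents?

Observed offspring: 62 wild-type, 62 aristapedia
The observed ratio simplifies to 1:1. One parent shows aristapedia, so its genotype must be aa. A 1:1 offspring split requires the other parent to be heterozygous (Aa).
Parent genotypes: aa × Aa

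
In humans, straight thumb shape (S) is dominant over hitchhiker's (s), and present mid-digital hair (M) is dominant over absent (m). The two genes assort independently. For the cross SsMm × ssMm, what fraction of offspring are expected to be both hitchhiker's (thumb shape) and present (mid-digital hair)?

Dihybrid cross SsMm × ssMm — consider each gene separately:
thumb shape: Ss × ss → 2 Ss, 2 ss → 2 S_ : 2 ss (out of 4)
mid-digital hair: Mm × Mm → 1 MM, 2 Mm, 1 mm → 3 M_ : 1 mm (out of 4)
Looking for: hitchhiker's (ss) and present (M_)
P(hitchhiker's) = 2/4, P(present) = 3/4
P(both) = 2/4 × 3/4 = 6/16 = 3/8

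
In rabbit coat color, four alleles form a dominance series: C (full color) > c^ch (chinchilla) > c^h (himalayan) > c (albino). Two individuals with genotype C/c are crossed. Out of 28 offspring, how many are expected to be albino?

Cross: C/c × C/c
Allele dominance: C > c^ch > c^h > c
Offspring genotypes: 1 C/C, 2 C/c, 1 c/c
Phenotype counts: 3 full color, 1 albino
albino: 1 out of 4 → fraction 1/4
Expected count = 1/4 × 28 = 7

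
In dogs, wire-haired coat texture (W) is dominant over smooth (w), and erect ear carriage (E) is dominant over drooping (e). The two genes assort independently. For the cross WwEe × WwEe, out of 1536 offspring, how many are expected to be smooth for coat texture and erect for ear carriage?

Dihybrid cross WwEe × WwEe — consider each gene separately:
coat texture: Ww × Ww → 1 WW, 2 Ww, 1 ww → 3 W_ : 1 ww (out of 4)
ear carriage: Ee × Ee → 1 EE, 2 Ee, 1 ee → 3 E_ : 1 ee (out of 4)
Looking for: smooth (ww) and erect (E_)
P(smooth) = 1/4, P(erect) = 3/4
P(both) = 1/4 × 3/4 = 3/16
Expected count = 3/16 × 1536 = 288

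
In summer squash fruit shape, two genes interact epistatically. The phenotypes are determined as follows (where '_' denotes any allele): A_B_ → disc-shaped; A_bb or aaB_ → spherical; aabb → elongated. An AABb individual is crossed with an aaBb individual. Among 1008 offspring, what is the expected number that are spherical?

Cross: AABb × aaBb — consider each gene separately:
A gene: AA × aa → 4 Aa → 4 A_ (out of 4)
B gene: Bb × Bb → 1 BB, 2 Bb, 1 bb → 3 B_ : 1 bb (out of 4)
Genotype classes (out of 4 × 4 = 16): A_B_ = 4×3 = 12; A_bb = 4×1 = 4
Apply the phenotype rules: A_B_ (12) → disc-shaped; A_bb (4) → spherical
Phenotype counts (out of 16): 12 disc-shaped, 4 spherical
spherical: 4 out of 16 → fraction 1/4
Expected count = 1/4 × 1008 = 252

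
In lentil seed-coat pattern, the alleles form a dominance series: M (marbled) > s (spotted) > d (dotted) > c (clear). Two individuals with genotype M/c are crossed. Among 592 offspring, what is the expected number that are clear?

Cross: M/c × M/c
Allele dominance: M > s > d > c
Offspring genotypes: 1 M/M, 2 M/c, 1 c/c
Phenotype counts: 3 marbled, 1 clear
clear: 1 out of 4 → fraction 1/4
Expected count = 1/4 × 592 = 148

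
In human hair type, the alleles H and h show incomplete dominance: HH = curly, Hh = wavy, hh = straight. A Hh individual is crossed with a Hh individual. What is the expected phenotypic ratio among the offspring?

Punnett square for Hh × Hh:
Offspring genotypes: 1 HH, 2 Hh, 1 hh
Phenotype counts: 1 curly, 2 wavy, 1 straight
Ratio: 1 curly : 2 wavy : 1 straight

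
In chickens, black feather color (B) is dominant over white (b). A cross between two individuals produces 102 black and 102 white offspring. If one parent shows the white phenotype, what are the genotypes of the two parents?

Observed offspring: 102 black, 102 white
The observed ratio simplifies to 1:1. One parent shows white, so its genotype must be bb. A 1:1 offspring split requires the other parent to be heterozygous (Bb).
Parent genotypes: bb × Bb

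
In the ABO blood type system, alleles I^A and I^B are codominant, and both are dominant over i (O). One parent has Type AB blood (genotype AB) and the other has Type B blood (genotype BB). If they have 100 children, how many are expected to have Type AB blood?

Cross: AB × BB
Possible offspring genotypes: 2 AB, 2 BB
Blood type counts: 2 Type AB, 2 Type B
Probability of Type AB: 2/4 = 1/2
Expected count = 1/2 × 100 = 50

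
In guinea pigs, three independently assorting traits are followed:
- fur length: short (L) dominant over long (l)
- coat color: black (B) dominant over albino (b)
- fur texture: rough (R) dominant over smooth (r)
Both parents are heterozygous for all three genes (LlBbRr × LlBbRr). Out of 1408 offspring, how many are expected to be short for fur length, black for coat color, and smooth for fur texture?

Trihybrid cross: LlBbRr × LlBbRr
Each trait segregates independently with a 3:1 phenotypic ratio, so each gene contributes 3/4 (dominant) or 1/4 (recessive).
Target: short (fur length), black (coat color), smooth (fur texture)
Probability = product of independent per-trait probabilities
= 3/4 × 3/4 × 1/4 = 9/64
Expected count = 9/64 × 1408 = 198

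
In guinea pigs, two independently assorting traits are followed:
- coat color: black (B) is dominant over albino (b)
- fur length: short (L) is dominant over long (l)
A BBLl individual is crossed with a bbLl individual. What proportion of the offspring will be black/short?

Dihybrid cross BBLl × bbLl — consider each gene separately:
coat color: BB × bb → 4 Bb → 4 B_ (out of 4)
fur length: Ll × Ll → 1 LL, 2 Ll, 1 ll → 3 L_ : 1 ll (out of 4)
Combine (counts out of 4 × 4 = 16): black/short (B_L_) = 4×3 = 12; black/long (B_ll) = 4×1 = 4
Phenotype counts (out of 16): 12 black/short, 4 black/long
black/short: 12 out of 16
Probability: 12/16 = 3/4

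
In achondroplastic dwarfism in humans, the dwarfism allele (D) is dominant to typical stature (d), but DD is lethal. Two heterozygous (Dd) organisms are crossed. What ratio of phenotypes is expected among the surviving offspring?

Cross: Dd × Dd
Punnett square offspring (before lethality): 1 DD, 2 Dd, 1 dd
The DD genotype is lethal (embryos die); surviving offspring: 2 Dd, 1 dd
Ratio: 2 achondroplastic dwarf : 1 typical stature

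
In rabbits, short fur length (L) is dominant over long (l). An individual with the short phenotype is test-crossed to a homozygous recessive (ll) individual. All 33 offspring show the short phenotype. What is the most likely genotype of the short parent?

Test cross: ? × ll
All offspring are short.
If the unknown parent were heterozygous (Ll), about half of 33 offspring would be long; none are. The unknown parent is most likely homozygous dominant (LL).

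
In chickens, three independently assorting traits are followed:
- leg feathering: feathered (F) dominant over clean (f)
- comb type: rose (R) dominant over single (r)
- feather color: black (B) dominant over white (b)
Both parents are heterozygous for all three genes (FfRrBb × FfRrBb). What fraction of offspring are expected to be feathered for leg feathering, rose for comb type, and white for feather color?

Trihybrid cross: FfRrBb × FfRrBb
Each trait segregates independently with a 3:1 phenotypic ratio, so each gene contributes 3/4 (dominant) or 1/4 (recessive).
Target: feathered (leg feathering), rose (comb type), white (feather color)
Probability = product of independent per-trait probabilities
= 3/4 × 3/4 × 1/4 = 9/64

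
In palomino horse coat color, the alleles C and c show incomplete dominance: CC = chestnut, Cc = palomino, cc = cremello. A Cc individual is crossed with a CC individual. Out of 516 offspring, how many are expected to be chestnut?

Punnett square for Cc × CC:
Offspring genotypes: 2 CC, 2 Cc
Phenotype counts: 2 chestnut, 2 palomino
chestnut: 2 out of 4 → fraction 1/2
Expected count = 1/2 × 516 = 258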